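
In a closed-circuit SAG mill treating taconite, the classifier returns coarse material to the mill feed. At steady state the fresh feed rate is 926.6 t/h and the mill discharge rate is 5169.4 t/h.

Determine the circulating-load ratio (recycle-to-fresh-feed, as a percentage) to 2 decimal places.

Discharge = new feed + return, hence
R = M − F = 5169.4 − 926.6 = 4242.8 t/h
CL = 100·R/F = 100·4242.8/926.6 = 457.89 %

CL = 457.89 %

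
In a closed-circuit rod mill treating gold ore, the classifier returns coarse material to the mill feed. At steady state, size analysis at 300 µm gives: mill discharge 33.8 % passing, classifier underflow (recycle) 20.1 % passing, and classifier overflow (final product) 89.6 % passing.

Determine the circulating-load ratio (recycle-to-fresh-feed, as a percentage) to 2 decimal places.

Let r = R/F. Size balance at 300 µm:
(1+r)·d = r·u + o ⇒ r = (o−d)/(d−u)
r = (89.6 − 33.8)/(33.8 − 20.1) = 55.8/13.7 = 4.0730
CL = 100·r = 407.30 %

CL = 407.30 %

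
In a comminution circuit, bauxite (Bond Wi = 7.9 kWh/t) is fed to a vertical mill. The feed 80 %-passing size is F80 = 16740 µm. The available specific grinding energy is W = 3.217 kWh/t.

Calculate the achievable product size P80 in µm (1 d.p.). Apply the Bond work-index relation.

W = 10 Wi (P80^-0.5 − F80^-0.5)
1/√P80 = 1/√F80 + W/(10·Wi)
  = 3.2170/(10·7.9) + 1/√16740 = 0.040722 + 0.007729 = 0.048451
P80 = (1/0.048451)² = 20.6396² = 425.99 µm

P80 = 426.0 µm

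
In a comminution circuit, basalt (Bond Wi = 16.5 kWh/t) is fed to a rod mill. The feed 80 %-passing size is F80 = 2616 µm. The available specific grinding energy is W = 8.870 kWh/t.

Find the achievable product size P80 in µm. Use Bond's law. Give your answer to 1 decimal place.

W = 10 Wi (1/√P80 − 1/√F80)  [Bond]
1/√P80 = 1/√F80 + W/(10·Wi)
  = 8.8700/(10·16.5) + 1/√2616 = 0.053758 + 0.019552 = 0.073309
P80 = (1/0.073309)² = 13.6409² = 186.07 µm

P80 = 186.1 µm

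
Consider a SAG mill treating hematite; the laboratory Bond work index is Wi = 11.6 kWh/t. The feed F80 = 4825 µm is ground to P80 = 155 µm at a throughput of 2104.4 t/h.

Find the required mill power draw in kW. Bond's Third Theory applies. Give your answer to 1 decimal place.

W = 10 Wi / √P80 − 10 Wi / √F80
W = 10·11.6·(1/√155 − 1/√4825) = 10·11.6·(0.065926) = 7.6474 kWh/t
P = W·T = 7.6474·2104.4 = 16093.1 kW

P = 16093.1 kW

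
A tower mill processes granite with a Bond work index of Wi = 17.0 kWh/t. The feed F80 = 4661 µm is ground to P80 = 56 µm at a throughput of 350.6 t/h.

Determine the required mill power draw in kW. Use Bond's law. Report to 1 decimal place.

P = 7091.6 kW

W = 10 Wi (1/√P80 − 1/√F80)  [Bond]
W = 10·17.0·(1/√56 − 1/√4661) = 10·17.0·(0.118983) = 20.2271 kWh/t
Power = W × throughput = 20.2271 kWh/t × 350.6 t/h = 7091.6 kW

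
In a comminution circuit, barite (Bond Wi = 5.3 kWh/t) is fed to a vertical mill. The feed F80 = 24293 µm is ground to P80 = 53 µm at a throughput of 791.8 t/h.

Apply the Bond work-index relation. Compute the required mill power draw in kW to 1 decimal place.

W = 10 Wi (P80^-0.5 − F80^-0.5)
W = 10·5.3·(1/√53 − 1/√24293) = 10·5.3·(0.130945) = 6.9401 kWh/t
Mill draw = 6.9401 × 791.8 = 5495.1 kW

P = 5495.1 kW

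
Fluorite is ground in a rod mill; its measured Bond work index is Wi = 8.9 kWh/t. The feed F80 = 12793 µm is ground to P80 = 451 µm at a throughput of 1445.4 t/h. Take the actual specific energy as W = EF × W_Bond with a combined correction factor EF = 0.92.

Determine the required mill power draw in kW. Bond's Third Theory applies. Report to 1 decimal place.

W_Bond = 10·Wi·(1/√P₈₀ − 1/√F₈₀)
W = 10·8.9·(1/√451 − 1/√12793) = 10·8.9·(0.038247) = 3.4040 kWh/t
Apply correction: 3.4040 × 0.92 = 3.1317 kWh/t
P_mill = W·ṁ = 3.1317·1445.4 = 4526.5 kW

P = 4526.5 kW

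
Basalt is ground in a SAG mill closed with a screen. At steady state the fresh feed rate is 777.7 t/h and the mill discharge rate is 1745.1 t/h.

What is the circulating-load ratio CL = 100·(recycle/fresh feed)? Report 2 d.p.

CL = 124.39 %

Steady state: M = F + R.
R = M − F = 1745.1 − 777.7 = 967.4 t/h
CL = 100·R/F = 100·967.4/777.7 = 124.39 %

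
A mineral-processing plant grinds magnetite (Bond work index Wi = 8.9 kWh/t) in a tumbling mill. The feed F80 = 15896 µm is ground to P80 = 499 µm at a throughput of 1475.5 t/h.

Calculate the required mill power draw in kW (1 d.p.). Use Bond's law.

W_Bond = 10·Wi·(1/√P₈₀ − 1/√F₈₀)
W = 10·8.9·(1/√499 − 1/√15896) = 10·8.9·(0.036835) = 3.2783 kWh/t
P_mill = W·ṁ = 3.2783·1475.5 = 4837.1 kW

P = 4837.1 kW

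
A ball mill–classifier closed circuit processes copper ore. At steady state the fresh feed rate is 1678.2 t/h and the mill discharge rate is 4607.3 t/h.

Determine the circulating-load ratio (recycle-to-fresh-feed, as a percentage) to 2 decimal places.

CL = 174.54 %

M = F + R at steady state, so:
R = M − F = 4607.3 − 1678.2 = 2929.1 t/h
CL = 100·R/F = 100·2929.1/1678.2 = 174.54 %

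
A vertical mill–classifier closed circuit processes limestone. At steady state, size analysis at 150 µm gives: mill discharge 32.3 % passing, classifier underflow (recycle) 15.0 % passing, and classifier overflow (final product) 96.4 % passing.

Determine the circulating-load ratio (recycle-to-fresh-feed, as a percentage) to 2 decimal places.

CL = 370.52 %

Two-product formula at 150 µm:
r = (o − d)/(d − u)
r = (96.4 − 32.3)/(32.3 − 15.0) = 64.1/17.3 = 3.7052
CL = 100·r = 370.52 %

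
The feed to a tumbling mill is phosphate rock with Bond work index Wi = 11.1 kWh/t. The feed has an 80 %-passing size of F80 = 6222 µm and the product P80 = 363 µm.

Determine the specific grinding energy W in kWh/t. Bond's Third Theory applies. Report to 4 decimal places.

Bond:  W = 10 Wi (1/√P − 1/√F)
1/√363 = 0.052486;  1/√6222 = 0.012678
W = 10·11.1·(0.052486 − 0.012678) = 4.4188 kWh/t

W = 4.4188 kWh/t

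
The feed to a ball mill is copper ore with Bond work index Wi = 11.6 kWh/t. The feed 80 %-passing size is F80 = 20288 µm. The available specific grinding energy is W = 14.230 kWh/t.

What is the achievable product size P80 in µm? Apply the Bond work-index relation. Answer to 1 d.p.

W = 10·Wi·[P80^(−½) − F80^(−½)]
1/√P80 = 1/√F80 + W/(10·Wi)
  = 14.2300/(10·11.6) + 1/√20288 = 0.122672 + 0.007021 = 0.129693
P80 = (1/0.129693)² = 7.7105² = 59.45 µm

P80 = 59.5 µm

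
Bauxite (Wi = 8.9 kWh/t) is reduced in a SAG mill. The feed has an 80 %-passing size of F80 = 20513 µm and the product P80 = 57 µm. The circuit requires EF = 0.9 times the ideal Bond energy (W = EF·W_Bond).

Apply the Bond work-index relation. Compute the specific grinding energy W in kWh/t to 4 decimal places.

W = 10 Wi (P80^-0.5 − F80^-0.5)
1/√57 = 0.132453;  1/√20513 = 0.006982
W = 10·8.9·(0.132453 − 0.006982) = 11.1669 kWh/t
Corrected W = EF·W_Bond = 0.9·11.1669 = 10.0502 kWh/t

W = 10.0502 kWh/t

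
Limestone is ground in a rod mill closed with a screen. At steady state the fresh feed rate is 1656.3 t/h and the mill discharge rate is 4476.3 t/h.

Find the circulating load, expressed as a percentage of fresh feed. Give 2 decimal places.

CL = 170.26 %

M = F + R at steady state, so:
R = M − F = 4476.3 − 1656.3 = 2820.0 t/h
CL = 100·R/F = 100·2820.0/1656.3 = 170.26 %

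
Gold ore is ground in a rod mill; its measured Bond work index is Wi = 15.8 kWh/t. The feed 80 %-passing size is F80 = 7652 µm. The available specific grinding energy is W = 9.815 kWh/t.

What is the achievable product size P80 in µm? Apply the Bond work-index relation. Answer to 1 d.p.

P80 = 184.8 µm

W = 10·Wi·(P80^(-½) − F80^(-½))
1/√P80 = 1/√F80 + W/(10·Wi)
  = 9.8150/(10·15.8) + 1/√7652 = 0.062120 + 0.011432 = 0.073552
P80 = (1/0.073552)² = 13.5958² = 184.85 µm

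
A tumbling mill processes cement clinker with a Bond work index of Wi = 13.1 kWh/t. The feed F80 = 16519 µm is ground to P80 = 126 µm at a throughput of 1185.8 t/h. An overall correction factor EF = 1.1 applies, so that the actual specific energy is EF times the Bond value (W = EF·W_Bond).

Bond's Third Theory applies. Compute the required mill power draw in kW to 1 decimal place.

P = 13893.2 kW

Bond: W = 10·Wi·(1/√P80 − 1/√F80)
W = 10·13.1·(1/√126 − 1/√16519) = 10·13.1·(0.081307) = 10.6512 kWh/t
W_actual = 1.1 × 10.6512 = 11.7163 kWh/t
P_mill = W·ṁ = 11.7163·1185.8 = 13893.2 kW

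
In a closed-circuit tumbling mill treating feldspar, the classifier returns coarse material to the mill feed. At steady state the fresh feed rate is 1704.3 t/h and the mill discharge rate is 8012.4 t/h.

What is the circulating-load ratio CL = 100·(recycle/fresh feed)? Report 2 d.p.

Discharge = new feed + return, hence
R = M − F = 8012.4 − 1704.3 = 6308.1 t/h
CL = 100·R/F = 100·6308.1/1704.3 = 370.13 %

CL = 370.13 %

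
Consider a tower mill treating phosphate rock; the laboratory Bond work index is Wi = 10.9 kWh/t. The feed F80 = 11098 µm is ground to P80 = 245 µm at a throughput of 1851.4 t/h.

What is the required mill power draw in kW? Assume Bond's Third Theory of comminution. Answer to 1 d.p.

P = 10977.1 kW

W_Bond = 10·Wi·(1/√P₈₀ − 1/√F₈₀)
W = 10·10.9·(1/√245 − 1/√11098) = 10·10.9·(0.054395) = 5.9291 kWh/t
P_mill = W·ṁ = 5.9291·1851.4 = 10977.1 kW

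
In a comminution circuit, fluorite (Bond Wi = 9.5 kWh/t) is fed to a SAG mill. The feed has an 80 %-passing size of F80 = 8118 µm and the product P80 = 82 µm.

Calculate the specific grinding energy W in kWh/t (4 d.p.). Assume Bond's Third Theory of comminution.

W = 9.4366 kWh/t

Bond: W = 10·Wi·(1/√P80 − 1/√F80)
1/√82 = 0.110432;  1/√8118 = 0.011099
W = 10·9.5·(0.110432 − 0.011099) = 9.4366 kWh/t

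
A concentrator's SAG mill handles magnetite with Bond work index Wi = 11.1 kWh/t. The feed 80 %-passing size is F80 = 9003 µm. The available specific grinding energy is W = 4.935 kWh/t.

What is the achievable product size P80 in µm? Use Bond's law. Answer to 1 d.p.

W = 10·Wi·(P80^(-½) − F80^(-½))
P80^-0.5 = F80^-0.5 + W/(10 Wi)
  = 4.9350/(10·11.1) + 1/√9003 = 0.044459 + 0.010539 = 0.054999
P80 = (1/0.054999)² = 18.1823² = 330.59 µm

P80 = 330.6 µm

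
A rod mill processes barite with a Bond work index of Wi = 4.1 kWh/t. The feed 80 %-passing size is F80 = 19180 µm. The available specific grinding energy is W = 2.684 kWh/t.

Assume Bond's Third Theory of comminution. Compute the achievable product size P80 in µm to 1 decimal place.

Bond: W = 10·Wi·(1/√P80 − 1/√F80)
P80^(−½) = W/(10 Wi) + F80^(−½)
  = 2.6840/(10·4.1) + 1/√19180 = 0.065463 + 0.007221 = 0.072684
P80 = (1/0.072684)² = 13.7582² = 189.29 µm

P80 = 189.3 µm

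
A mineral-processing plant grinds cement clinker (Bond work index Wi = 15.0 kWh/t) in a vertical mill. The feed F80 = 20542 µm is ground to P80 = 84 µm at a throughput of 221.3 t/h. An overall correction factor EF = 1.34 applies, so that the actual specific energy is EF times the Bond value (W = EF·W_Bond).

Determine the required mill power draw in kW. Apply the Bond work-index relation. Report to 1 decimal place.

Bond:  W = 10 Wi (1/√P − 1/√F)
W = 10·15.0·(1/√84 − 1/√20542) = 10·15.0·(0.102132) = 15.3198 kWh/t
With EF = 1.34: W = 15.3198·1.34 = 20.5285 kWh/t
P_mill = W·ṁ = 20.5285·221.3 = 4543.0 kW

P = 4543.0 kW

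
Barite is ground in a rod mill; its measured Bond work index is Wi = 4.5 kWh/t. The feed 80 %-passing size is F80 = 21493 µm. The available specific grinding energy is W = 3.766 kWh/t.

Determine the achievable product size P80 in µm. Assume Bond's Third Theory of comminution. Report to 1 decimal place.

W = 10 Wi (1/√P80 − 1/√F80)  [Bond]
1/√P80 = 1/√F80 + W/(10·Wi)
  = 3.7660/(10·4.5) + 1/√21493 = 0.083689 + 0.006821 = 0.090510
P80 = (1/0.090510)² = 11.0485² = 122.07 µm

P80 = 122.1 µm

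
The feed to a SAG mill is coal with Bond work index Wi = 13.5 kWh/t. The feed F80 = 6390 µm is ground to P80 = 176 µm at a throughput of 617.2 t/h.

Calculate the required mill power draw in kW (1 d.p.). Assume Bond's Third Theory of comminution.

W = 10 Wi / √P80 − 10 Wi / √F80
W = 10·13.5·(1/√176 − 1/√6390) = 10·13.5·(0.062868) = 8.4872 kWh/t
Mill draw = 8.4872 × 617.2 = 5238.3 kW

P = 5238.3 kW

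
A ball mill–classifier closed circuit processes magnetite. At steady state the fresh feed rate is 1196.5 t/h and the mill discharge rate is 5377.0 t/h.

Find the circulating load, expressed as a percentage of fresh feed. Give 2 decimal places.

Mill node: discharge = fresh + recycle.
R = M − F = 5377.0 − 1196.5 = 4180.5 t/h
CL = 100·R/F = 100·4180.5/1196.5 = 349.39 %

CL = 349.39 %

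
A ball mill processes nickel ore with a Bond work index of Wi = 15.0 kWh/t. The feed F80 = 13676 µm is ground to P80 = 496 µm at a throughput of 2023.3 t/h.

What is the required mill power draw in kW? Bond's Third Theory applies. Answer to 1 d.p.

W = 10·Wi·[P80^(−½) − F80^(−½)]
W = 10·15.0·(1/√496 − 1/√13676) = 10·15.0·(0.036350) = 5.4525 kWh/t
P_mill = W·ṁ = 5.4525·2023.3 = 11032.1 kW

P = 11032.1 kW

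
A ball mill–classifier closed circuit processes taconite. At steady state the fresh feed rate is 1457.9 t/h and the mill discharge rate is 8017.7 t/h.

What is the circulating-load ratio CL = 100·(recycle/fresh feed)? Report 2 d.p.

CL = 449.95 %

Mill node: discharge = fresh + recycle.
R = M − F = 8017.7 − 1457.9 = 6559.8 t/h
CL = 100·R/F = 100·6559.8/1457.9 = 449.95 %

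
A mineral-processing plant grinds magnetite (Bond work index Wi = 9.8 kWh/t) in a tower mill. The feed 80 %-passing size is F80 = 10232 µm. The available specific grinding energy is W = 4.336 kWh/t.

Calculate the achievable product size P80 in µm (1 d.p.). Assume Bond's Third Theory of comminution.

P80 = 341.3 µm

W_Bond = 10·Wi·(1/√P₈₀ − 1/√F₈₀)
P80^(−½) = W/(10 Wi) + F80^(−½)
  = 4.3360/(10·9.8) + 1/√10232 = 0.044245 + 0.009886 = 0.054131
P80 = (1/0.054131)² = 18.4737² = 341.28 µm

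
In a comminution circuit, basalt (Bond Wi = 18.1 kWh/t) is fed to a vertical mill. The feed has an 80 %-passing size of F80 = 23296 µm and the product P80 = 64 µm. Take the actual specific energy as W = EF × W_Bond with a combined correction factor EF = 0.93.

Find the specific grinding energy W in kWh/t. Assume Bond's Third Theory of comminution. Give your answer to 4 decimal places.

Bond:  W = 10 Wi (1/√P − 1/√F)
1/√64 = 0.125000;  1/√23296 = 0.006552
W = 10·18.1·(0.125000 − 0.006552) = 21.4391 kWh/t
Apply correction: 21.4391 × 0.93 = 19.9384 kWh/t

W = 19.9384 kWh/t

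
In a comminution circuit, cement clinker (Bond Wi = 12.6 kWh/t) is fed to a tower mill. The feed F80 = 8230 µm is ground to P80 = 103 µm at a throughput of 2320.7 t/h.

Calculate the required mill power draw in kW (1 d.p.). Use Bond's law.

P = 25588.6 kW

Bond: W = 10·Wi·(1/√P80 − 1/√F80)
W = 10·12.6·(1/√103 − 1/√8230) = 10·12.6·(0.087510) = 11.0263 kWh/t
P = W·T = 11.0263·2320.7 = 25588.6 kW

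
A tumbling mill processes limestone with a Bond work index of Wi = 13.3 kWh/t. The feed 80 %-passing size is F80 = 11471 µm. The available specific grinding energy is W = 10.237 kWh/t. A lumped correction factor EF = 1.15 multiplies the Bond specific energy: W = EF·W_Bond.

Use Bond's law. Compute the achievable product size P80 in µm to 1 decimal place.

W = 10·Wi·(P80^(-½) − F80^(-½))
W_Bond = W / EF = 10.237 / 1.15 = 8.9017 kWh/t
⇒ 1/√P80 = W_Bond/(10 Wi) + 1/√F80
  = 8.9017/(10·13.3) + 1/√11471 = 0.066930 + 0.009337 = 0.076267
P80 = (1/0.076267)² = 13.1118² = 171.92 µm

P80 = 171.9 µm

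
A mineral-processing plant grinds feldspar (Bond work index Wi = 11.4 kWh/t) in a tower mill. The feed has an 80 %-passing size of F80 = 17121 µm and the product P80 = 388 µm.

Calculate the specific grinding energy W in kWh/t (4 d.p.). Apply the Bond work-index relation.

W = 10 Wi (1/√P80 − 1/√F80)  [Bond]
1/√388 = 0.050767;  1/√17121 = 0.007642
W = 10·11.4·(0.050767 − 0.007642) = 4.9162 kWh/t

W = 4.9162 kWh/t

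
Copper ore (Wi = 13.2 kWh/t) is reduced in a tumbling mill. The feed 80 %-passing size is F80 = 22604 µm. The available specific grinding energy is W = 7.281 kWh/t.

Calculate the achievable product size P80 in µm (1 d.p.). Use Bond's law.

W_Bond = 10·Wi·(1/√P₈₀ − 1/√F₈₀)
⇒ 1/√P80 = W/(10 Wi) + 1/√F80
  = 7.2810/(10·13.2) + 1/√22604 = 0.055159 + 0.006651 = 0.061810
P80 = (1/0.061810)² = 16.1785² = 261.74 µm

P80 = 261.7 µm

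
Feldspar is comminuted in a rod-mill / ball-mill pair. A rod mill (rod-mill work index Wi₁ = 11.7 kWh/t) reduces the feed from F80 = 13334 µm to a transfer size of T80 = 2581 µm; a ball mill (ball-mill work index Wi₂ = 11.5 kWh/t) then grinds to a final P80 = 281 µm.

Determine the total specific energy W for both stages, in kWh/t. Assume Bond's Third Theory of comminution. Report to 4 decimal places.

W = 10 Wi / √P80 − 10 Wi / √F80
Stage 1 (13334→2581 µm, Wi₁=11.7): W₁ = 10·11.7·(0.019684 − 0.008660) = 1.2898 kWh/t
Stage 2 (2581→281 µm, Wi₂=11.5): W₂ = 10·11.5·(0.059655 − 0.019684) = 4.5967 kWh/t
W = W₁ + W₂ = 1.2898 + 4.5967 = 5.8865 kWh/t

W = 5.8865 kWh/t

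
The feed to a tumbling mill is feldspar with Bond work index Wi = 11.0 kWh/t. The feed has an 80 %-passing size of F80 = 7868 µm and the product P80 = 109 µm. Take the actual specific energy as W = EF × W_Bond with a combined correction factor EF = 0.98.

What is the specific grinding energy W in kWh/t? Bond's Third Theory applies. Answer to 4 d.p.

W = 10 Wi (P80^-0.5 − F80^-0.5)
1/√109 = 0.095783;  1/√7868 = 0.011274
W = 10·11.0·(0.095783 − 0.011274) = 9.2960 kWh/t
Corrected W = EF·W_Bond = 0.98·9.2960 = 9.1101 kWh/t

W = 9.1101 kWh/t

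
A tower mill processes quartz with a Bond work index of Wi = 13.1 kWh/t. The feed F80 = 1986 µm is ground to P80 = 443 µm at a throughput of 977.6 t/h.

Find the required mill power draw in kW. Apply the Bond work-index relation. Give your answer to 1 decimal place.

P = 3210.9 kW

W = 10 Wi / √P80 − 10 Wi / √F80
W = 10·13.1·(1/√443 − 1/√1986) = 10·13.1·(0.025072) = 3.2844 kWh/t
Power = W × throughput = 3.2844 kWh/t × 977.6 t/h = 3210.9 kW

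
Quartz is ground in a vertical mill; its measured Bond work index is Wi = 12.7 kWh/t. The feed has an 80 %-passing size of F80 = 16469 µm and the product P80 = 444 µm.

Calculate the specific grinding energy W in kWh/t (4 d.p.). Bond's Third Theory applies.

W = 10 Wi (1/√P80 − 1/√F80)  [Bond]
1/√444 = 0.047458;  1/√16469 = 0.007792
W = 10·12.7·(0.047458 − 0.007792) = 5.0375 kWh/t

W = 5.0375 kWh/t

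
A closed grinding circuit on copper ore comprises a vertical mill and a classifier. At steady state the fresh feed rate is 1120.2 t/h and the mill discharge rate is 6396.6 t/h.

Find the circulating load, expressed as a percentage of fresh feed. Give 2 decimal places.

Steady state: M = F + R.
R = M − F = 6396.6 − 1120.2 = 5276.4 t/h
CL = 100·R/F = 100·5276.4/1120.2 = 471.02 %

CL = 471.02 %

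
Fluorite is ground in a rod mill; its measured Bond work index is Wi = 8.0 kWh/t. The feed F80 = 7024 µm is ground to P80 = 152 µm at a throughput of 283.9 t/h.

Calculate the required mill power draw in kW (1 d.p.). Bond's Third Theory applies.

P = 1571.2 kW

W = 10·Wi·(P80^(-½) − F80^(-½))
W = 10·8.0·(1/√152 − 1/√7024) = 10·8.0·(0.069179) = 5.5343 kWh/t
P_mill = W·ṁ = 5.5343·283.9 = 1571.2 kW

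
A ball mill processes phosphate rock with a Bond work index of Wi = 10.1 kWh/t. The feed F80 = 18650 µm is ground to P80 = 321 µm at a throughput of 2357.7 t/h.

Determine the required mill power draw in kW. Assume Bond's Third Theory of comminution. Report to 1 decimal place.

W = 10 Wi (P80^-0.5 − F80^-0.5)
W = 10·10.1·(1/√321 − 1/√18650) = 10·10.1·(0.048492) = 4.8977 kWh/t
P = W·T = 4.8977·2357.7 = 11547.3 kW

P = 11547.3 kW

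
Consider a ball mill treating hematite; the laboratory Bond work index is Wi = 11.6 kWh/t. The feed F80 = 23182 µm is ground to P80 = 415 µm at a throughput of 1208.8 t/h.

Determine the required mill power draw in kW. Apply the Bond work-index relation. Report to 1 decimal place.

W = 10·Wi·[P80^(−½) − F80^(−½)]
W = 10·11.6·(1/√415 − 1/√23182) = 10·11.6·(0.042520) = 4.9323 kWh/t
P_mill = W·ṁ = 4.9323·1208.8 = 5962.2 kW

P = 5962.2 kW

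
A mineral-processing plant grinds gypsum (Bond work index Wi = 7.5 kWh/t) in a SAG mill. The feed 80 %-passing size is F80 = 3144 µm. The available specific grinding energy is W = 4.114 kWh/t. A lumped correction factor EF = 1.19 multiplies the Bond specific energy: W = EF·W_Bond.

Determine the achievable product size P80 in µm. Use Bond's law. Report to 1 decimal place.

P80 = 244.7 µm

W = 10 Wi / √P80 − 10 Wi / √F80
W_Bond = W / EF = 4.114 / 1.19 = 3.4571 kWh/t
P80^-0.5 = F80^-0.5 + W_Bond/(10 Wi)
  = 3.4571/(10·7.5) + 1/√3144 = 0.046095 + 0.017834 = 0.063930
P80 = (1/0.063930)² = 15.6422² = 244.68 µm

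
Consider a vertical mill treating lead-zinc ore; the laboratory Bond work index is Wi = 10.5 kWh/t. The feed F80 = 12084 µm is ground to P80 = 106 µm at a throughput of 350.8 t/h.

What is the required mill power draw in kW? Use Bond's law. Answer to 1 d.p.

P = 3242.6 kW

W_Bond = 10·Wi·(1/√P₈₀ − 1/√F₈₀)
W = 10·10.5·(1/√106 − 1/√12084) = 10·10.5·(0.088032) = 9.2433 kWh/t
P_mill = W·ṁ = 9.2433·350.8 = 3242.6 kW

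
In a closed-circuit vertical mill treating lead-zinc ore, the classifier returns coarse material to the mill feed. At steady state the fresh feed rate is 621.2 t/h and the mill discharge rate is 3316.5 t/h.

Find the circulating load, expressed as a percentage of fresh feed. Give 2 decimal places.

CL = 433.89 %

Mill node: discharge = fresh + recycle.
R = M − F = 3316.5 − 621.2 = 2695.3 t/h
CL = 100·R/F = 100·2695.3/621.2 = 433.89 %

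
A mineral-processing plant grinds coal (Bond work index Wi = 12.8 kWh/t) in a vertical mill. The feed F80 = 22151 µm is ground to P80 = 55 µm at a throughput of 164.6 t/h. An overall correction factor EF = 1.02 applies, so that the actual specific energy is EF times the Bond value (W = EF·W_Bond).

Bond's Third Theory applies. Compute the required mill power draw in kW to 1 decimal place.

Bond: W = 10·Wi·(1/√P80 − 1/√F80)
W = 10·12.8·(1/√55 − 1/√22151) = 10·12.8·(0.128121) = 16.3995 kWh/t
Corrected W = EF·W_Bond = 1.02·16.3995 = 16.7275 kWh/t
P = W·T = 16.7275·164.6 = 2753.3 kW

P = 2753.3 kW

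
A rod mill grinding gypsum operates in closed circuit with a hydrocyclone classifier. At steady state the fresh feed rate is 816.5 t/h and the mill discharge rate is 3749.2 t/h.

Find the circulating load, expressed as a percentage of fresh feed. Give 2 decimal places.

CL = 359.18 %

Discharge = new feed + return, hence
R = M − F = 3749.2 − 816.5 = 2932.7 t/h
CL = 100·R/F = 100·2932.7/816.5 = 359.18 %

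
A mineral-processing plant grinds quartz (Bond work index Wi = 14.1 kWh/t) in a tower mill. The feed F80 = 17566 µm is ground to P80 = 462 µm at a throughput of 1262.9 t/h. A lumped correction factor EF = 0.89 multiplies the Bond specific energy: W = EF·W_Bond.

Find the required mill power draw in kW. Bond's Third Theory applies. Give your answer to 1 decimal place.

P = 6177.5 kW

W = 10 Wi (P80^-0.5 − F80^-0.5)
W = 10·14.1·(1/√462 − 1/√17566) = 10·14.1·(0.038979) = 5.4961 kWh/t
W_actual = 0.89 × 5.4961 = 4.8915 kWh/t
Power = W × throughput = 4.8915 kWh/t × 1262.9 t/h = 6177.5 kW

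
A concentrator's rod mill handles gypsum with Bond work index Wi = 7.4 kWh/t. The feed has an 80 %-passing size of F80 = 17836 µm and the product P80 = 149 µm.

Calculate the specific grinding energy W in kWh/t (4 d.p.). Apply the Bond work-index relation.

W = 5.5082 kWh/t

W_Bond = 10·Wi·(1/√P₈₀ − 1/√F₈₀)
1/√149 = 0.081923;  1/√17836 = 0.007488
W = 10·7.4·(0.081923 − 0.007488) = 5.5082 kWh/t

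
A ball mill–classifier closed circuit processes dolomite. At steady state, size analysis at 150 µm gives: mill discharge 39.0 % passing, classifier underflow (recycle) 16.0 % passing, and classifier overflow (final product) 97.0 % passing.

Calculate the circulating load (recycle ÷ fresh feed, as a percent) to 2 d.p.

CL = 252.17 %

Two-product formula at 150 µm:
(1+r)·d = r·u + o ⇒ r = (o−d)/(d−u)
r = (97.0 − 39.0)/(39.0 − 16.0) = 58.0/23.0 = 2.5217
CL = 100·r = 252.17 %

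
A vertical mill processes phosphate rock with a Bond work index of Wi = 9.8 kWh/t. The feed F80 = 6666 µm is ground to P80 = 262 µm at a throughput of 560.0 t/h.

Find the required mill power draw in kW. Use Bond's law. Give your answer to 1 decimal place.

P = 2718.3 kW

W = 10 Wi (P80^-0.5 − F80^-0.5)
W = 10·9.8·(1/√262 − 1/√6666) = 10·9.8·(0.049532) = 4.8542 kWh/t
Power = W × throughput = 4.8542 kWh/t × 560.0 t/h = 2718.3 kW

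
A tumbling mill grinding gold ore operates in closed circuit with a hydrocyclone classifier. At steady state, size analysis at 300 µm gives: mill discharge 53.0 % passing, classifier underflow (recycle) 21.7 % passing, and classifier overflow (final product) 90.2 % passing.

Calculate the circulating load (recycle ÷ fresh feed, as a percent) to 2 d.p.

CL = 118.85 %

Let r = R/F. Size balance at 300 µm:
Fd + Rd = Ru + Fo ⇒ R/F = (o−d)/(d−u)
r = (90.2 − 53.0)/(53.0 − 21.7) = 37.2/31.3 = 1.1885
CL = 100·r = 118.85 %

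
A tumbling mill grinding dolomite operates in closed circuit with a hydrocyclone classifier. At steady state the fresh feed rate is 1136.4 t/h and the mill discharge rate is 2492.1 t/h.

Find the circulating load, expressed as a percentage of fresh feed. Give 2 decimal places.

M = F + R at steady state, so:
R = M − F = 2492.1 − 1136.4 = 1355.7 t/h
CL = 100·R/F = 100·1355.7/1136.4 = 119.30 %

CL = 119.30 %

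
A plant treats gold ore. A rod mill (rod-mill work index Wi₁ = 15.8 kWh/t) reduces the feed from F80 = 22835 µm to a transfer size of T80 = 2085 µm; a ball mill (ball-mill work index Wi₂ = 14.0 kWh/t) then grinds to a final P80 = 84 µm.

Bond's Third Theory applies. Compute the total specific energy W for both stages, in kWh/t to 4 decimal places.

W = 14.6239 kWh/t

W = 10 Wi (P80^-0.5 − F80^-0.5)
Stage 1 (22835→2085 µm, Wi₁=15.8): W₁ = 10·15.8·(0.021900 − 0.006618) = 2.4146 kWh/t
Stage 2 (2085→84 µm, Wi₂=14.0): W₂ = 10·14.0·(0.109109 − 0.021900) = 12.2092 kWh/t
W = W₁ + W₂ = 2.4146 + 12.2092 = 14.6239 kWh/t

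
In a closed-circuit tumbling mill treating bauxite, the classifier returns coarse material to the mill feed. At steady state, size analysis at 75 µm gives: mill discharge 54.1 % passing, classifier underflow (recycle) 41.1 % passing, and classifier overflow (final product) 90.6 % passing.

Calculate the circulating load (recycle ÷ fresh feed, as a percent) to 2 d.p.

Let r = R/F. Size balance at 75 µm:
r = (o − d)/(d − u)
r = (90.6 − 54.1)/(54.1 − 41.1) = 36.5/13.0 = 2.8077
CL = 100·r = 280.77 %

CL = 280.77 %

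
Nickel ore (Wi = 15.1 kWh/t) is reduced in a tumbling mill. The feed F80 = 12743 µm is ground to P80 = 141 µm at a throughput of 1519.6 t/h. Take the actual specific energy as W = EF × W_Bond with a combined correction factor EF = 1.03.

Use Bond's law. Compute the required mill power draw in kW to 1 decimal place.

P = 17810.0 kW

Bond: W = 10·Wi·(1/√P80 − 1/√F80)
W = 10·15.1·(1/√141 − 1/√12743) = 10·15.1·(0.075357) = 11.3788 kWh/t
Corrected W = EF·W_Bond = 1.03·11.3788 = 11.7202 kWh/t
Power = W × throughput = 11.7202 kWh/t × 1519.6 t/h = 17810.0 kW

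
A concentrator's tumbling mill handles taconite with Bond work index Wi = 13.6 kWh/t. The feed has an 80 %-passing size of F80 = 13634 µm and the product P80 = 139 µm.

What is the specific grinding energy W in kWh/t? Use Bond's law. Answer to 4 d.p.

Bond:  W = 10 Wi (1/√P − 1/√F)
1/√139 = 0.084819;  1/√13634 = 0.008564
W = 10·13.6·(0.084819 − 0.008564) = 10.3706 kWh/t

W = 10.3706 kWh/t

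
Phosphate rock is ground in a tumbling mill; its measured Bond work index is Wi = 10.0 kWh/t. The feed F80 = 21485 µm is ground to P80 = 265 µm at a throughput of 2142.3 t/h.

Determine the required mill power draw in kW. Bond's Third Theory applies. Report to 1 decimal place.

W = 10·Wi·[P80^(−½) − F80^(−½)]
W = 10·10.0·(1/√265 − 1/√21485) = 10·10.0·(0.054607) = 5.4607 kWh/t
Mill draw = 5.4607 × 2142.3 = 11698.5 kW

P = 11698.5 kW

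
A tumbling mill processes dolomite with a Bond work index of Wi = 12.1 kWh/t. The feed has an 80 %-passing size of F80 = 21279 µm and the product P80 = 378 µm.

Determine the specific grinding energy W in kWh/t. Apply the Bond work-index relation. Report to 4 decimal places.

W = 10 Wi / √P80 − 10 Wi / √F80
1/√378 = 0.051434;  1/√21279 = 0.006855
W = 10·12.1·(0.051434 − 0.006855) = 5.3941 kWh/t

W = 5.3941 kWh/t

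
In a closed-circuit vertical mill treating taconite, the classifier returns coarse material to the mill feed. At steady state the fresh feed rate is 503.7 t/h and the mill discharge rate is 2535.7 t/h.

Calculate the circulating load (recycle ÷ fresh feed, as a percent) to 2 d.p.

Steady state: M = F + R.
R = M − F = 2535.7 − 503.7 = 2032.0 t/h
CL = 100·R/F = 100·2032.0/503.7 = 403.41 %

CL = 403.41 %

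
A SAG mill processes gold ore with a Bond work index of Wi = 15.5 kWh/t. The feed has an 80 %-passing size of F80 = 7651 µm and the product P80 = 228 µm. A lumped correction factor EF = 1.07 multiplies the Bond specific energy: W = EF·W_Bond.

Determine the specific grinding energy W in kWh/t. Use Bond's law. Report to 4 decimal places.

W = 10 Wi / √P80 − 10 Wi / √F80
1/√228 = 0.066227;  1/√7651 = 0.011432
W = 10·15.5·(0.066227 − 0.011432) = 8.4931 kWh/t
Apply correction: 8.4931 × 1.07 = 9.0876 kWh/t

W = 9.0876 kWh/t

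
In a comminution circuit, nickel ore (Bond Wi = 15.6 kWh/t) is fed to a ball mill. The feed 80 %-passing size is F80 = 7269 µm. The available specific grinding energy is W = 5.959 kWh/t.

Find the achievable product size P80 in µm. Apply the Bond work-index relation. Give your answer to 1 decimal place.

P80 = 401.2 µm

W = 10·Wi·[P80^(−½) − F80^(−½)]
1/√P80 = 1/√F80 + W/(10·Wi)
  = 5.9590/(10·15.6) + 1/√7269 = 0.038199 + 0.011729 = 0.049928
P80 = (1/0.049928)² = 20.0289² = 401.16 µm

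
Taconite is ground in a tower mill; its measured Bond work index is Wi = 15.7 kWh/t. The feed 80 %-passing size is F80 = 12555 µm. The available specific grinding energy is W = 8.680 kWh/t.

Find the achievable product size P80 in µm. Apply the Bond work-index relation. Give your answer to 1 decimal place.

P80 = 242.5 µm

W = 10 Wi (P80^-0.5 − F80^-0.5)
⇒ 1/√P80 = W/(10·Wi) + 1/√F80
  = 8.6800/(10·15.7) + 1/√12555 = 0.055287 + 0.008925 = 0.064211
P80 = (1/0.064211)² = 15.5736² = 242.54 µm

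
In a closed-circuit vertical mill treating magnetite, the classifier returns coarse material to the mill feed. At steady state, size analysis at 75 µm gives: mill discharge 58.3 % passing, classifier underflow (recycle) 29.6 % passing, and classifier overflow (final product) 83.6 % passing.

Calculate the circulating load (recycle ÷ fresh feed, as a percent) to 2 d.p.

Balance %-passing 75 µm (r = R/F):
(1+r)·d = r·u + o ⇒ r = (o−d)/(d−u)
r = (83.6 − 58.3)/(58.3 − 29.6) = 25.3/28.7 = 0.8815
CL = 100·r = 88.15 %

CL = 88.15 %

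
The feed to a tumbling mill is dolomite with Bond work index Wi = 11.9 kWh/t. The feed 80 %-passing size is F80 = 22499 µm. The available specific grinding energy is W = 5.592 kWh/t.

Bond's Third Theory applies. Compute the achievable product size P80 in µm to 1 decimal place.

P80 = 347.3 µm

W = 10 Wi / √P80 − 10 Wi / √F80
P80^(−½) = W/(10 Wi) + F80^(−½)
  = 5.5920/(10·11.9) + 1/√22499 = 0.046992 + 0.006667 = 0.053658
P80 = (1/0.053658)² = 18.6364² = 347.32 µm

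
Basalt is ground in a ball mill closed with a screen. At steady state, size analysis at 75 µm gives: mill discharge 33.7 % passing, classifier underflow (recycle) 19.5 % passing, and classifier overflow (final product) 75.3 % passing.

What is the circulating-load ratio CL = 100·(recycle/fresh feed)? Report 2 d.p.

CL = 292.96 %

Classifier node, passing 75 µm:
r = (o − d)/(d − u)
r = (75.3 − 33.7)/(33.7 − 19.5) = 41.6/14.2 = 2.9296
CL = 100·r = 292.96 %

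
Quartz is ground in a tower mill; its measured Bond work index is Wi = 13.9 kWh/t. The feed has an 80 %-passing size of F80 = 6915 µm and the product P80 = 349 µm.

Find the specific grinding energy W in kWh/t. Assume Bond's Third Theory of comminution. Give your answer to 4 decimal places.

W = 10 Wi / √P80 − 10 Wi / √F80
1/√349 = 0.053529;  1/√6915 = 0.012026
W = 10·13.9·(0.053529 − 0.012026) = 5.7690 kWh/t

W = 5.7690 kWh/t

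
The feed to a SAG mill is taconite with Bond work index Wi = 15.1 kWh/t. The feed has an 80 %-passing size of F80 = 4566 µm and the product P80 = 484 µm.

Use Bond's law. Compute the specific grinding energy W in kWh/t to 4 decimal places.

W = 10·Wi·[P80^(−½) − F80^(−½)]
1/√484 = 0.045455;  1/√4566 = 0.014799
W = 10·15.1·(0.045455 − 0.014799) = 4.6290 kWh/t

W = 4.6290 kWh/t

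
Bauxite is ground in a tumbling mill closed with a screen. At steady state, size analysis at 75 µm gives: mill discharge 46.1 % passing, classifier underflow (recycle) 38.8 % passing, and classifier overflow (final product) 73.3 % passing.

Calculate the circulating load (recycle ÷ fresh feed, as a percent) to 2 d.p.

CL = 372.60 %

Mass balance on the −75 µm fraction:
d + r·d = r·u + o → r(d−u) = o−d
r = (73.3 − 46.1)/(46.1 − 38.8) = 27.2/7.3 = 3.7260
CL = 100·r = 372.60 %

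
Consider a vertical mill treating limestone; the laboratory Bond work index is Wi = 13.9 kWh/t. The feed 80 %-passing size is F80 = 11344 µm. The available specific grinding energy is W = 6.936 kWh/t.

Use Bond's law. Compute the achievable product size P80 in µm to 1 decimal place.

W = 10·Wi·[P80^(−½) − F80^(−½)]
1/√P80 = 1/√F80 + W/(10·Wi)
  = 6.9360/(10·13.9) + 1/√11344 = 0.049899 + 0.009389 = 0.059288
P80 = (1/0.059288)² = 16.8668² = 284.49 µm

P80 = 284.5 µm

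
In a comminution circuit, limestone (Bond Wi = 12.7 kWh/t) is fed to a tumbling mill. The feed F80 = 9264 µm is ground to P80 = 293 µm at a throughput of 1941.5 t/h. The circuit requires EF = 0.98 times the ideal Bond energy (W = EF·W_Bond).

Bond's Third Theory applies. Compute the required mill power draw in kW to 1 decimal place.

W = 10 Wi / √P80 − 10 Wi / √F80
W = 10·12.7·(1/√293 − 1/√9264) = 10·12.7·(0.048031) = 6.0999 kWh/t
W_actual = 0.98 × 6.0999 = 5.9779 kWh/t
P_mill = W·ṁ = 5.9779·1941.5 = 11606.2 kW

P = 11606.2 kW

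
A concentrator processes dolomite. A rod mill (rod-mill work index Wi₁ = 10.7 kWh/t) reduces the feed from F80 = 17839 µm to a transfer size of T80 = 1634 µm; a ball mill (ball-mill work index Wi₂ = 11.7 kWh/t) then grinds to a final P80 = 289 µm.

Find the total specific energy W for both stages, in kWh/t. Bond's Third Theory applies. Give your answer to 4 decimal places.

W = 5.8338 kWh/t

W = 10·Wi·(P80^(-½) − F80^(-½))
Stage 1 (17839→1634 µm, Wi₁=10.7): W₁ = 10·10.7·(0.024739 − 0.007487) = 1.8459 kWh/t
Stage 2 (1634→289 µm, Wi₂=11.7): W₂ = 10·11.7·(0.058824 − 0.024739) = 3.9879 kWh/t
W = W₁ + W₂ = 1.8459 + 3.9879 = 5.8338 kWh/t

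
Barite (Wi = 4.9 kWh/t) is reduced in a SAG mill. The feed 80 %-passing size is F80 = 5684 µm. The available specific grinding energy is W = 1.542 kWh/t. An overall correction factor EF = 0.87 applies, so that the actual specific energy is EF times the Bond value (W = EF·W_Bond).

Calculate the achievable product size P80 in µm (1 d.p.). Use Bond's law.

W_Bond = 10·Wi·(1/√P₈₀ − 1/√F₈₀)
W_Bond = W / EF = 1.542 / 0.87 = 1.7724 kWh/t
P80^(−½) = W_Bond/(10 Wi) + F80^(−½)
  = 1.7724/(10·4.9) + 1/√5684 = 0.036172 + 0.013264 = 0.049436
P80 = (1/0.049436)² = 20.2283² = 409.18 µm

P80 = 409.2 µm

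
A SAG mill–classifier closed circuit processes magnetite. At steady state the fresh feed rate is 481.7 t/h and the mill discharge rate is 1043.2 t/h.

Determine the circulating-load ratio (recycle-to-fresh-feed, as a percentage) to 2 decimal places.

CL = 116.57 %

M = F + R at steady state, so:
R = M − F = 1043.2 − 481.7 = 561.5 t/h
CL = 100·R/F = 100·561.5/481.7 = 116.57 %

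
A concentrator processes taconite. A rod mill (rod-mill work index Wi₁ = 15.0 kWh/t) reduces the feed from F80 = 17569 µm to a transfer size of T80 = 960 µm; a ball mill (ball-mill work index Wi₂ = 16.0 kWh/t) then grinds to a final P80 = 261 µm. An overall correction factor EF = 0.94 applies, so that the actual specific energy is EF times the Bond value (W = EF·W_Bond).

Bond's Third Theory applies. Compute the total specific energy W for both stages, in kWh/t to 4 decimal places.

W = 7.9424 kWh/t

Bond: W = 10·Wi·(1/√P80 − 1/√F80)
Stage 1 (17569→960 µm, Wi₁=15.0): W₁ = 10·15.0·(0.032275 − 0.007544) = 3.7096 kWh/t
Stage 2 (960→261 µm, Wi₂=16.0): W₂ = 10·16.0·(0.061898 − 0.032275) = 4.7398 kWh/t
W = W₁ + W₂ = 3.7096 + 4.7398 = 8.4493 kWh/t
Apply correction: 8.4493 × 0.94 = 7.9424 kWh/t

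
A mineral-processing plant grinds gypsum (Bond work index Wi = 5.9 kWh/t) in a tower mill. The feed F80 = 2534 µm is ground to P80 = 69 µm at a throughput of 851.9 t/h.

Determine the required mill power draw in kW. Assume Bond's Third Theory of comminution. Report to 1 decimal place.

W_Bond = 10·Wi·(1/√P₈₀ − 1/√F₈₀)
W = 10·5.9·(1/√69 − 1/√2534) = 10·5.9·(0.100520) = 5.9307 kWh/t
P_mill = W·ṁ = 5.9307·851.9 = 5052.4 kW

P = 5052.4 kW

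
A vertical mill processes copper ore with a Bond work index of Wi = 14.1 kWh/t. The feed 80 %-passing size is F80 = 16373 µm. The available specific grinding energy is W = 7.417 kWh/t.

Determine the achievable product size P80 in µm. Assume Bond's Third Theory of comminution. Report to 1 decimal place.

P80 = 273.9 µm

Bond:  W = 10 Wi (1/√P − 1/√F)
⇒ 1/√P80 = W/(10 Wi) + 1/√F80
  = 7.4170/(10·14.1) + 1/√16373 = 0.052603 + 0.007815 = 0.060418
P80 = (1/0.060418)² = 16.5514² = 273.95 µm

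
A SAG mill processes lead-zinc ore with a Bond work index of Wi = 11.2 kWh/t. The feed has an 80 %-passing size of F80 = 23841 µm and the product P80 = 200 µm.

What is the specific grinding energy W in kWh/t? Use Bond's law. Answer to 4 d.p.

W = 7.1942 kWh/t

W = 10 Wi / √P80 − 10 Wi / √F80
1/√200 = 0.070711;  1/√23841 = 0.006476
W = 10·11.2·(0.070711 − 0.006476) = 7.1942 kWh/t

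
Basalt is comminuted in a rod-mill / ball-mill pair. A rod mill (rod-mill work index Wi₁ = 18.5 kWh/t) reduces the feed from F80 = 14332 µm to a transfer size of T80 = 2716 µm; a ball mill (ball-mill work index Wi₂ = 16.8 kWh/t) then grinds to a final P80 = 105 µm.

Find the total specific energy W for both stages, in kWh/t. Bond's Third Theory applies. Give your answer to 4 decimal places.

W = 15.1760 kWh/t

Bond:  W = 10 Wi (1/√P − 1/√F)
Stage 1 (14332→2716 µm, Wi₁=18.5): W₁ = 10·18.5·(0.019188 − 0.008353) = 2.0045 kWh/t
Stage 2 (2716→105 µm, Wi₂=16.8): W₂ = 10·16.8·(0.097590 − 0.019188) = 13.1715 kWh/t
W = W₁ + W₂ = 2.0045 + 13.1715 = 15.1760 kWh/t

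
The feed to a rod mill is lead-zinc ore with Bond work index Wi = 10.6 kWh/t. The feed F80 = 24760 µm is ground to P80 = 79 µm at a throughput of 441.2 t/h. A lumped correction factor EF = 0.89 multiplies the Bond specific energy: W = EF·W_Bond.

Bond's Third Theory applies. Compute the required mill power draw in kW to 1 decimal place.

P = 4418.4 kW

W = 10·Wi·(P80^(-½) − F80^(-½))
W = 10·10.6·(1/√79 − 1/√24760) = 10·10.6·(0.106154) = 11.2523 kWh/t
Corrected W = EF·W_Bond = 0.89·11.2523 = 10.0145 kWh/t
P = W·T = 10.0145·441.2 = 4418.4 kW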